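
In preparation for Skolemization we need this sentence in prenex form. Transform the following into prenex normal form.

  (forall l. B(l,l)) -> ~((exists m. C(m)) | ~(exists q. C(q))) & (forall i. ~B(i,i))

exists l. forall m. exists q. forall i. (~B(l,l) | ~C(m) & C(q) & ~B(i,i))

Eliminate → and ↔ using ¬ and ∨.
  ~(forall l. B(l,l)) | ~((exists m. C(m)) | ~(exists q. C(q))) & (forall i. ~B(i,i))
Drive negations inward (¬∀x A ≡ ∃x ¬A, ¬∃x A ≡ ∀x ¬A, De Morgan for ∧/∨):
  (exists l. ~B(l,l)) | (forall m. ~C(m)) & (exists q. C(q)) & (forall i. ~B(i,i))
Pull the quantifiers to the front (each side's bound variable is not free in the other side):
  exists l. forall m. exists q. forall i. (~B(l,l) | ~C(m) & C(q) & ~B(i,i))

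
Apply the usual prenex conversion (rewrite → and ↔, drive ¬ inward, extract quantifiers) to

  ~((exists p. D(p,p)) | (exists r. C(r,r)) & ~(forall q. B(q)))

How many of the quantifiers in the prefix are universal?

Push ¬ through the quantifiers and connectives to reach negation normal form:
  (forall p. ~D(p,p)) & ((forall r. ~C(r,r)) | (forall q. B(q)))
Pull the quantifiers to the front (each side's bound variable is not free in the other side):
  forall p. forall r. forall q. (~D(p,p) & (~C(r,r) | B(q)))
The prefix is forall p forall r forall q: 3 universal, 0 existential.

3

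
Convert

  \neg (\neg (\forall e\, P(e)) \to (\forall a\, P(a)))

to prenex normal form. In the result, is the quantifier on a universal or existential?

Eliminate → and ↔ using ¬ and ∨.
  \neg (\neg \neg (\forall e\, P(e)) \lor (\forall a\, P(a)))
Move each ¬ inward, flipping quantifiers it crosses:
  (\exists e\, \neg P(e)) \land (\exists a\, \neg P(a))
All bound variables are already distinct, so no renaming is needed.
Extract every quantifier outward, since the variables are now distinct and don't occur free across branches:
  \exists e\, \exists a\, (\neg P(e) \land \neg P(a))
The quantifier \forall a sits under an odd number of negations (counting the antecedent side of each →), so it flips to \exists a.

existential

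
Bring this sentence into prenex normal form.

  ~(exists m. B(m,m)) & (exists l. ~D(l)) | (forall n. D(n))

Move each ¬ inward, flipping quantifiers it crosses:
  (forall m. ~B(m,m)) & (exists l. ~D(l)) | (forall n. D(n))
All bound variables are already distinct, so no renaming is needed.
Extract every quantifier outward, since the variables are now distinct and don't occur free across branches:
  forall m. exists l. forall n. (~B(m,m) & ~D(l) | D(n))

forall m. exists l. forall n. (~B(m,m) & ~D(l) | D(n))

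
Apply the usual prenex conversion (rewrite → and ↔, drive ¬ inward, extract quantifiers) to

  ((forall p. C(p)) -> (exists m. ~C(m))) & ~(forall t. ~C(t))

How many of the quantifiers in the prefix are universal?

Rewrite implications/biconditionals: A → B as ¬A ∨ B.
  (~(forall p. C(p)) | (exists m. ~C(m))) & ~(forall t. ~C(t))
Push ¬ through the quantifiers and connectives to reach negation normal form:
  ((exists p. ~C(p)) | (exists m. ~C(m))) & (exists t. C(t))
All bound variables are already distinct, so no renaming is needed.
Extract every quantifier outward, since the variables are now distinct and don't occur free across branches:
  exists p. exists m. exists t. ((~C(p) | ~C(m)) & C(t))
The prefix is exists p exists m exists t: 0 universal, 3 existential.

0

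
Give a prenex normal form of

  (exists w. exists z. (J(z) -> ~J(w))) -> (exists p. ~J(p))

forall w. forall z. exists p. (J(z) & J(w) | ~J(p))

Rewrite implications/biconditionals: A → B as ¬A ∨ B.
  ~(exists w. exists z. (~J(z) | ~J(w))) | (exists p. ~J(p))
Push ¬ through the quantifiers and connectives to reach negation normal form:
  (forall w. forall z. (J(z) & J(w))) | (exists p. ~J(p))
Finally move all quantifiers to the prefix:
  forall w. forall z. exists p. (J(z) & J(w) | ~J(p))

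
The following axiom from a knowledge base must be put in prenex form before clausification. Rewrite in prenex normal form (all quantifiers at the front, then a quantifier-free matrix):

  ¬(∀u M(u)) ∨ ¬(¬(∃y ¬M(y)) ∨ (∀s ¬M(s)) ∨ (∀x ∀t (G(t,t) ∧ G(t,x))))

Push ¬ through the quantifiers and connectives to reach negation normal form:
  (∃u ¬M(u)) ∨ (∃y ¬M(y)) ∧ (∃s M(s)) ∧ (∃x ∃t (¬G(t,t) ∨ ¬G(t,x)))
All bound variables are already distinct, so no renaming is needed.
Extract every quantifier outward, since the variables are now distinct and don't occur free across branches:
  ∃u ∃y ∃s ∃x ∃t (¬M(u) ∨ ¬M(y) ∧ M(s) ∧ (¬G(t,t) ∨ ¬G(t,x)))

∃u ∃y ∃s ∃x ∃t (¬M(u) ∨ ¬M(y) ∧ M(s) ∧ (¬G(t,t) ∨ ¬G(t,x)))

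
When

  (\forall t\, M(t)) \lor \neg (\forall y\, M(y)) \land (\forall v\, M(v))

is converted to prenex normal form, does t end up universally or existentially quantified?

universal

Move each ¬ inward, flipping quantifiers it crosses:
  (\forall t\, M(t)) \lor (\exists y\, \neg M(y)) \land (\forall v\, M(v))
Finally move all quantifiers to the prefix:
  \forall t\, \exists y\, \forall v\, (M(t) \lor \neg M(y) \land M(v))
The quantifier \forall t sits under an even number of negations, so it remains universal.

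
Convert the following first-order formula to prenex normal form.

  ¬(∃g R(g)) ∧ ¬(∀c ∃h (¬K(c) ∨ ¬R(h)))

∀g ∃c ∀h (¬R(g) ∧ K(c) ∧ R(h))

Drive negations inward (¬∀x A ≡ ∃x ¬A, ¬∃x A ≡ ∀x ¬A, De Morgan for ∧/∨):
  (∀g ¬R(g)) ∧ (∃c ∀h (K(c) ∧ R(h)))
Finally move all quantifiers to the prefix:
  ∀g ∃c ∀h (¬R(g) ∧ K(c) ∧ R(h))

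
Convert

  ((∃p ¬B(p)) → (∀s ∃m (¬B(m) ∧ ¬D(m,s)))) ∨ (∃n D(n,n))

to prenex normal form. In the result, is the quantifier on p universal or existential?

Rewrite implications/biconditionals: A → B as ¬A ∨ B.
  ¬(∃p ¬B(p)) ∨ (∀s ∃m (¬B(m) ∧ ¬D(m,s))) ∨ (∃n D(n,n))
Push ¬ through the quantifiers and connectives to reach negation normal form:
  (∀p B(p)) ∨ (∀s ∃m (¬B(m) ∧ ¬D(m,s))) ∨ (∃n D(n,n))
All bound variables are already distinct, so no renaming is needed.
Extract every quantifier outward, since the variables are now distinct and don't occur free across branches:
  ∀p ∀s ∃m ∃n (B(p) ∨ ¬B(m) ∧ ¬D(m,s) ∨ D(n,n))
The quantifier ∃p sits under an odd number of negations (counting the antecedent side of each →), so it flips to ∀p.

universal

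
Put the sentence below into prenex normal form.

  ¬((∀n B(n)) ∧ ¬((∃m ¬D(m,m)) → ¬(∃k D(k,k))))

First replace A → B with ¬A ∨ B.
  ¬((∀n B(n)) ∧ ¬(¬(∃m ¬D(m,m)) ∨ ¬(∃k D(k,k))))
Push ¬ through the quantifiers and connectives to reach negation normal form:
  (∃n ¬B(n)) ∨ (∀m D(m,m)) ∨ (∀k ¬D(k,k))
Pull the quantifiers to the front (each side's bound variable is not free in the other side):
  ∃n ∀m ∀k (¬B(n) ∨ D(m,m) ∨ ¬D(k,k))

∃n ∀m ∀k (¬B(n) ∨ D(m,m) ∨ ¬D(k,k))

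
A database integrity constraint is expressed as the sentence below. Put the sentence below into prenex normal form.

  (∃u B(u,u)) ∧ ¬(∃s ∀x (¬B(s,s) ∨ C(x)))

∃u ∀s ∃x (B(u,u) ∧ B(s,s) ∧ ¬C(x))

Push ¬ through the quantifiers and connectives to reach negation normal form:
  (∃u B(u,u)) ∧ (∀s ∃x (B(s,s) ∧ ¬C(x)))
All bound variables are already distinct, so no renaming is needed.
Extract every quantifier outward, since the variables are now distinct and don't occur free across branches:
  ∃u ∀s ∃x (B(u,u) ∧ B(s,s) ∧ ¬C(x))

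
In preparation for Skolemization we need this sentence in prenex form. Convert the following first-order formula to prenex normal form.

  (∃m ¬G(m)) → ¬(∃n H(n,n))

∀m ∀n (G(m) ∨ ¬H(n,n))

Rewrite implications/biconditionals: A → B as ¬A ∨ B.
  ¬(∃m ¬G(m)) ∨ ¬(∃n H(n,n))
Push ¬ through the quantifiers and connectives to reach negation normal form:
  (∀m G(m)) ∨ (∀n ¬H(n,n))
All bound variables are already distinct, so no renaming is needed.
Extract every quantifier outward, since the variables are now distinct and don't occur free across branches:
  ∀m ∀n (G(m) ∨ ¬H(n,n))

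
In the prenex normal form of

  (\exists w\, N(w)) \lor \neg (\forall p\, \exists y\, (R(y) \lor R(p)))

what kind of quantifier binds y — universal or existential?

universal

Move each ¬ inward, flipping quantifiers it crosses:
  (\exists w\, N(w)) \lor (\exists p\, \forall y\, (\neg R(y) \land \neg R(p)))
Extract every quantifier outward, since the variables are now distinct and don't occur free across branches:
  \exists w\, \exists p\, \forall y\, (N(w) \lor \neg R(y) \land \neg R(p))
The quantifier \exists y sits under an odd number of negations, so it flips to \forall y.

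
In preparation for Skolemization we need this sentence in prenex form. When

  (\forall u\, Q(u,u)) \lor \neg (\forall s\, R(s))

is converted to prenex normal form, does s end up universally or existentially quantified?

Drive negations inward (¬∀x A ≡ ∃x ¬A, ¬∃x A ≡ ∀x ¬A, De Morgan for ∧/∨):
  (\forall u\, Q(u,u)) \lor (\exists s\, \neg R(s))
All bound variables are already distinct, so no renaming is needed.
Extract every quantifier outward, since the variables are now distinct and don't occur free across branches:
  \forall u\, \exists s\, (Q(u,u) \lor \neg R(s))
The quantifier \forall s sits under an odd number of negations, so it flips to \exists s.

existential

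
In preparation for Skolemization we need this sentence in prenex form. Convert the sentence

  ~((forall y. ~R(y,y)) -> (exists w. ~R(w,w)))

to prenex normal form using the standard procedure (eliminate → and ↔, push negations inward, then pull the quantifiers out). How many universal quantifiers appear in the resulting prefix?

Rewrite implications/biconditionals: A → B as ¬A ∨ B.
  ~(~(forall y. ~R(y,y)) | (exists w. ~R(w,w)))
Push ¬ through the quantifiers and connectives to reach negation normal form:
  (forall y. ~R(y,y)) & (forall w. R(w,w))
Pull the quantifiers to the front (each side's bound variable is not free in the other side):
  forall y. forall w. (~R(y,y) & R(w,w))
The prefix is forall y forall w: 2 universal, 0 existential.

2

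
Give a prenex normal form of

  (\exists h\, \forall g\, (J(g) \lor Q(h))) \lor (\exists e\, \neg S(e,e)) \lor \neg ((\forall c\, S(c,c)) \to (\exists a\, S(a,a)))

Eliminate → and ↔ using ¬ and ∨.
  (\exists h\, \forall g\, (J(g) \lor Q(h))) \lor (\exists e\, \neg S(e,e)) \lor \neg (\neg (\forall c\, S(c,c)) \lor (\exists a\, S(a,a)))
Push ¬ through the quantifiers and connectives to reach negation normal form:
  (\exists h\, \forall g\, (J(g) \lor Q(h))) \lor (\exists e\, \neg S(e,e)) \lor (\forall c\, S(c,c)) \land (\forall a\, \neg S(a,a))
All bound variables are already distinct, so no renaming is needed.
Extract every quantifier outward, since the variables are now distinct and don't occur free across branches:
  \exists h\, \forall g\, \exists e\, \forall c\, \forall a\, (J(g) \lor Q(h) \lor \neg S(e,e) \lor S(c,c) \land \neg S(a,a))

\exists h\, \forall g\, \exists e\, \forall c\, \forall a\, (J(g) \lor Q(h) \lor \neg S(e,e) \lor S(c,c) \land \neg S(a,a))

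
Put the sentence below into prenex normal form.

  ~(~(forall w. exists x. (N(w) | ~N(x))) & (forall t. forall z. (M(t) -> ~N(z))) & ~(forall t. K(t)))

forall w. exists x. exists t. exists z. forall y. (N(w) | ~N(x) | M(t) & N(z) | K(y))

First replace A → B with ¬A ∨ B.
  ~(~(forall w. exists x. (N(w) | ~N(x))) & (forall t. forall z. (~M(t) | ~N(z))) & ~(forall t. K(t)))
Drive negations inward (¬∀x A ≡ ∃x ¬A, ¬∃x A ≡ ∀x ¬A, De Morgan for ∧/∨):
  (forall w. exists x. (N(w) | ~N(x))) | (exists t. exists z. (M(t) & N(z))) | (forall t. K(t))
Give each quantifier a distinct variable: t↦y.
  (forall w. exists x. (N(w) | ~N(x))) | (exists t. exists z. (M(t) & N(z))) | (forall y. K(y))
Extract every quantifier outward, since the variables are now distinct and don't occur free across branches:
  forall w. exists x. exists t. exists z. forall y. (N(w) | ~N(x) | M(t) & N(z) | K(y))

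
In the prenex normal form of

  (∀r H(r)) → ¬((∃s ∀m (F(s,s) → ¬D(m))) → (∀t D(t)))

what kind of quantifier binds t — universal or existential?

existential

Eliminate → and ↔ using ¬ and ∨.
  ¬(∀r H(r)) ∨ ¬(¬(∃s ∀m (¬F(s,s) ∨ ¬D(m))) ∨ (∀t D(t)))
Push ¬ through the quantifiers and connectives to reach negation normal form:
  (∃r ¬H(r)) ∨ (∃s ∀m (¬F(s,s) ∨ ¬D(m))) ∧ (∃t ¬D(t))
All bound variables are already distinct, so no renaming is needed.
Extract every quantifier outward, since the variables are now distinct and don't occur free across branches:
  ∃r ∃s ∀m ∃t (¬H(r) ∨ (¬F(s,s) ∨ ¬D(m)) ∧ ¬D(t))
The quantifier ∀t sits under an odd number of negations (counting the antecedent side of each →), so it flips to ∃t.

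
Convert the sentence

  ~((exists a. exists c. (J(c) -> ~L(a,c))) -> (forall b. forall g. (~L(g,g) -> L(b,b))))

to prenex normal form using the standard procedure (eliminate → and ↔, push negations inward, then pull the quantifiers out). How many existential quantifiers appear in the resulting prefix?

4

Rewrite implications/biconditionals: A → B as ¬A ∨ B.
  ~(~(exists a. exists c. (~J(c) | ~L(a,c))) | (forall b. forall g. (~~L(g,g) | L(b,b))))
Drive negations inward (¬∀x A ≡ ∃x ¬A, ¬∃x A ≡ ∀x ¬A, De Morgan for ∧/∨):
  (exists a. exists c. (~J(c) | ~L(a,c))) & (exists b. exists g. (~L(g,g) & ~L(b,b)))
All bound variables are already distinct, so no renaming is needed.
Extract every quantifier outward, since the variables are now distinct and don't occur free across branches:
  exists a. exists c. exists b. exists g. ((~J(c) | ~L(a,c)) & ~L(g,g) & ~L(b,b))
The prefix is exists a exists c exists b exists g: 0 universal, 4 existential.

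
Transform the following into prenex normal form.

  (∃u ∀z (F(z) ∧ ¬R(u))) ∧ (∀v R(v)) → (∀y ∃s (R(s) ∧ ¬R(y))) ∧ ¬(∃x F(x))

Rewrite implications/biconditionals: A → B as ¬A ∨ B.
  ¬((∃u ∀z (F(z) ∧ ¬R(u))) ∧ (∀v R(v))) ∨ (∀y ∃s (R(s) ∧ ¬R(y))) ∧ ¬(∃x F(x))
Drive negations inward (¬∀x A ≡ ∃x ¬A, ¬∃x A ≡ ∀x ¬A, De Morgan for ∧/∨):
  (∀u ∃z (¬F(z) ∨ R(u))) ∨ (∃v ¬R(v)) ∨ (∀y ∃s (R(s) ∧ ¬R(y))) ∧ (∀x ¬F(x))
Pull the quantifiers to the front (each side's bound variable is not free in the other side):
  ∀u ∃z ∃v ∀y ∃s ∀x (¬F(z) ∨ R(u) ∨ ¬R(v) ∨ R(s) ∧ ¬R(y) ∧ ¬F(x))

∀u ∃z ∃v ∀y ∃s ∀x (¬F(z) ∨ R(u) ∨ ¬R(v) ∨ R(s) ∧ ¬R(y) ∧ ¬F(x))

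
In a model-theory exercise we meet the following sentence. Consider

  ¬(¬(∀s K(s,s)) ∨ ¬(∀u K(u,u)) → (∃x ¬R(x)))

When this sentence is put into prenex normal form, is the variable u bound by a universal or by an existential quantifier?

existential

Rewrite implications/biconditionals: A → B as ¬A ∨ B.
  ¬(¬(¬(∀s K(s,s)) ∨ ¬(∀u K(u,u))) ∨ (∃x ¬R(x)))
Push ¬ through the quantifiers and connectives to reach negation normal form:
  ((∃s ¬K(s,s)) ∨ (∃u ¬K(u,u))) ∧ (∀x R(x))
Finally move all quantifiers to the prefix:
  ∃s ∃u ∀x ((¬K(s,s) ∨ ¬K(u,u)) ∧ R(x))
The quantifier ∀u sits under an odd number of negations (counting the antecedent side of each →), so it flips to ∃u.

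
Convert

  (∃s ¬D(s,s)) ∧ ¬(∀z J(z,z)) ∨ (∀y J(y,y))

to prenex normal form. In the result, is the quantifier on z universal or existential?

existential

Move each ¬ inward, flipping quantifiers it crosses:
  (∃s ¬D(s,s)) ∧ (∃z ¬J(z,z)) ∨ (∀y J(y,y))
Finally move all quantifiers to the prefix:
  ∃s ∃z ∀y (¬D(s,s) ∧ ¬J(z,z) ∨ J(y,y))
The quantifier ∀z sits under an odd number of negations, so it flips to ∃z.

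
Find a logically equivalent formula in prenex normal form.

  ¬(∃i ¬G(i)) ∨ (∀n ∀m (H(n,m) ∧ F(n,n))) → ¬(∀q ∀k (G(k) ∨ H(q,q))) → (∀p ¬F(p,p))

Rewrite implications/biconditionals: A → B as ¬A ∨ B.
  ¬(¬(∃i ¬G(i)) ∨ (∀n ∀m (H(n,m) ∧ F(n,n)))) ∨ ¬¬(∀q ∀k (G(k) ∨ H(q,q))) ∨ (∀p ¬F(p,p))
Move each ¬ inward, flipping quantifiers it crosses:
  (∃i ¬G(i)) ∧ (∃n ∃m (¬H(n,m) ∨ ¬F(n,n))) ∨ (∀q ∀k (G(k) ∨ H(q,q))) ∨ (∀p ¬F(p,p))
Pull the quantifiers to the front (each side's bound variable is not free in the other side):
  ∃i ∃n ∃m ∀q ∀k ∀p (¬G(i) ∧ (¬H(n,m) ∨ ¬F(n,n)) ∨ G(k) ∨ H(q,q) ∨ ¬F(p,p))

∃i ∃n ∃m ∀q ∀k ∀p (¬G(i) ∧ (¬H(n,m) ∨ ¬F(n,n)) ∨ G(k) ∨ H(q,q) ∨ ¬F(p,p))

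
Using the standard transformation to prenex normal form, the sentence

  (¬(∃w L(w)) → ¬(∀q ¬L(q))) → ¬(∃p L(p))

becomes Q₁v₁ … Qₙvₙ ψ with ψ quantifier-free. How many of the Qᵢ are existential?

First replace A → B with ¬A ∨ B.
  ¬(¬¬(∃w L(w)) ∨ ¬(∀q ¬L(q))) ∨ ¬(∃p L(p))
Move each ¬ inward, flipping quantifiers it crosses:
  (∀w ¬L(w)) ∧ (∀q ¬L(q)) ∨ (∀p ¬L(p))
All bound variables are already distinct, so no renaming is needed.
Extract every quantifier outward, since the variables are now distinct and don't occur free across branches:
  ∀w ∀q ∀p (¬L(w) ∧ ¬L(q) ∨ ¬L(p))
The prefix is ∀w ∀q ∀p: 3 universal, 0 existential.

0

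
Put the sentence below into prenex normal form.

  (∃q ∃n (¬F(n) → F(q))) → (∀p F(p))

∀q ∀n ∀p (¬F(n) ∧ ¬F(q) ∨ F(p))

First replace A → B with ¬A ∨ B.
  ¬(∃q ∃n (¬¬F(n) ∨ F(q))) ∨ (∀p F(p))
Push ¬ through the quantifiers and connectives to reach negation normal form:
  (∀q ∀n (¬F(n) ∧ ¬F(q))) ∨ (∀p F(p))
Finally move all quantifiers to the prefix:
  ∀q ∀n ∀p (¬F(n) ∧ ¬F(q) ∨ F(p))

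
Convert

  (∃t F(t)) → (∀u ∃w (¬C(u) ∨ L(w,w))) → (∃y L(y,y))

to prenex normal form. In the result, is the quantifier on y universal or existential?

existential

First replace A → B with ¬A ∨ B.
  ¬(∃t F(t)) ∨ ¬(∀u ∃w (¬C(u) ∨ L(w,w))) ∨ (∃y L(y,y))
Push ¬ through the quantifiers and connectives to reach negation normal form:
  (∀t ¬F(t)) ∨ (∃u ∀w (C(u) ∧ ¬L(w,w))) ∨ (∃y L(y,y))
Pull the quantifiers to the front (each side's bound variable is not free in the other side):
  ∀t ∃u ∀w ∃y (¬F(t) ∨ C(u) ∧ ¬L(w,w) ∨ L(y,y))
The quantifier ∃y sits under an even number of negations (counting the antecedent side of each →), so it remains existential.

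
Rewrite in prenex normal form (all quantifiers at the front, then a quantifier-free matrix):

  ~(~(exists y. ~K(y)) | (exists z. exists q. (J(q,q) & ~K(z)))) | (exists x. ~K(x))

Move each ¬ inward, flipping quantifiers it crosses:
  (exists y. ~K(y)) & (forall z. forall q. (~J(q,q) | K(z))) | (exists x. ~K(x))
Extract every quantifier outward, since the variables are now distinct and don't occur free across branches:
  exists y. forall z. forall q. exists x. (~K(y) & (~J(q,q) | K(z)) | ~K(x))

exists y. forall z. forall q. exists x. (~K(y) & (~J(q,q) | K(z)) | ~K(x))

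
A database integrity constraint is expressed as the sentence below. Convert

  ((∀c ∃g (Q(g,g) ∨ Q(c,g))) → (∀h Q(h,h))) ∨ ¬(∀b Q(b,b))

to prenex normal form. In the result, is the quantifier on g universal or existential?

universal

Eliminate → and ↔ using ¬ and ∨.
  ¬(∀c ∃g (Q(g,g) ∨ Q(c,g))) ∨ (∀h Q(h,h)) ∨ ¬(∀b Q(b,b))
Push ¬ through the quantifiers and connectives to reach negation normal form:
  (∃c ∀g (¬Q(g,g) ∧ ¬Q(c,g))) ∨ (∀h Q(h,h)) ∨ (∃b ¬Q(b,b))
Finally move all quantifiers to the prefix:
  ∃c ∀g ∀h ∃b (¬Q(g,g) ∧ ¬Q(c,g) ∨ Q(h,h) ∨ ¬Q(b,b))
The quantifier ∃g sits under an odd number of negations (counting the antecedent side of each →), so it flips to ∀g.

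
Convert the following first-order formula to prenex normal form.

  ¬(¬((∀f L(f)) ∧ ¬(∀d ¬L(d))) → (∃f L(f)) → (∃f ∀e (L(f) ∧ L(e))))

First replace A → B with ¬A ∨ B.
  ¬(¬¬((∀f L(f)) ∧ ¬(∀d ¬L(d))) ∨ ¬(∃f L(f)) ∨ (∃f ∀e (L(f) ∧ L(e))))
Drive negations inward (¬∀x A ≡ ∃x ¬A, ¬∃x A ≡ ∀x ¬A, De Morgan for ∧/∨):
  ((∃f ¬L(f)) ∨ (∀d ¬L(d))) ∧ (∃f L(f)) ∧ (∀f ∃e (¬L(f) ∨ ¬L(e)))
Give each quantifier a distinct variable: f↦w1, f↦r.
  ((∃f ¬L(f)) ∨ (∀d ¬L(d))) ∧ (∃w1 L(w1)) ∧ (∀r ∃e (¬L(r) ∨ ¬L(e)))
Finally move all quantifiers to the prefix:
  ∃f ∀d ∃w1 ∀r ∃e ((¬L(f) ∨ ¬L(d)) ∧ L(w1) ∧ (¬L(r) ∨ ¬L(e)))

∃f ∀d ∃w1 ∀r ∃e ((¬L(f) ∨ ¬L(d)) ∧ L(w1) ∧ (¬L(r) ∨ ¬L(e)))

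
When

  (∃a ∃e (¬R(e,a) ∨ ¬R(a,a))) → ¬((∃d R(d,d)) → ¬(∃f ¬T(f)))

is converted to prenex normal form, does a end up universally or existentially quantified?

universal

First replace A → B with ¬A ∨ B.
  ¬(∃a ∃e (¬R(e,a) ∨ ¬R(a,a))) ∨ ¬(¬(∃d R(d,d)) ∨ ¬(∃f ¬T(f)))
Drive negations inward (¬∀x A ≡ ∃x ¬A, ¬∃x A ≡ ∀x ¬A, De Morgan for ∧/∨):
  (∀a ∀e (R(e,a) ∧ R(a,a))) ∨ (∃d R(d,d)) ∧ (∃f ¬T(f))
All bound variables are already distinct, so no renaming is needed.
Pull the quantifiers to the front (each side's bound variable is not free in the other side):
  ∀a ∀e ∃d ∃f (R(e,a) ∧ R(a,a) ∨ R(d,d) ∧ ¬T(f))
The quantifier ∃a sits under an odd number of negations (counting the antecedent side of each →), so it flips to ∀a.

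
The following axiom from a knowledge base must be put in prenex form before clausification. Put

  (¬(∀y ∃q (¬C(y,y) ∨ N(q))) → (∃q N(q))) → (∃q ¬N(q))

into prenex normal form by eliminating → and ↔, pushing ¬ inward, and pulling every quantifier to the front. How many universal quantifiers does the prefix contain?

2

Eliminate → and ↔ using ¬ and ∨.
  ¬(¬¬(∀y ∃q (¬C(y,y) ∨ N(q))) ∨ (∃q N(q))) ∨ (∃q ¬N(q))
Push ¬ through the quantifiers and connectives to reach negation normal form:
  (∃y ∀q (C(y,y) ∧ ¬N(q))) ∧ (∀q ¬N(q)) ∨ (∃q ¬N(q))
Standardize variables apart so no two quantifiers bind the same name: q↦u1, q↦b.
  (∃y ∀q (C(y,y) ∧ ¬N(q))) ∧ (∀u1 ¬N(u1)) ∨ (∃b ¬N(b))
Extract every quantifier outward, since the variables are now distinct and don't occur free across branches:
  ∃y ∀q ∀u1 ∃b (C(y,y) ∧ ¬N(q) ∧ ¬N(u1) ∨ ¬N(b))
The prefix is ∃y ∀q ∀u1 ∃b: 2 universal, 2 existential.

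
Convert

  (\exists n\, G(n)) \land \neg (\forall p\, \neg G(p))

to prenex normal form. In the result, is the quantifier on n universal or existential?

Push ¬ through the quantifiers and connectives to reach negation normal form:
  (\exists n\, G(n)) \land (\exists p\, G(p))
Extract every quantifier outward, since the variables are now distinct and don't occur free across branches:
  \exists n\, \exists p\, (G(n) \land G(p))
The quantifier \exists n sits under an even number of negations, so it remains existential.

existential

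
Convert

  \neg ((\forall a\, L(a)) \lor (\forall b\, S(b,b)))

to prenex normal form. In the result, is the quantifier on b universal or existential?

existential

Drive negations inward (¬∀x A ≡ ∃x ¬A, ¬∃x A ≡ ∀x ¬A, De Morgan for ∧/∨):
  (\exists a\, \neg L(a)) \land (\exists b\, \neg S(b,b))
All bound variables are already distinct, so no renaming is needed.
Finally move all quantifiers to the prefix:
  \exists a\, \exists b\, (\neg L(a) \land \neg S(b,b))
The quantifier \forall b sits under an odd number of negations, so it flips to \exists b.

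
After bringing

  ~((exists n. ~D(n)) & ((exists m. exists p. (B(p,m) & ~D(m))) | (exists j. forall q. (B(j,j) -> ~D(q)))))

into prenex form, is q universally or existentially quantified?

existential

Rewrite implications/biconditionals: A → B as ¬A ∨ B.
  ~((exists n. ~D(n)) & ((exists m. exists p. (B(p,m) & ~D(m))) | (exists j. forall q. (~B(j,j) | ~D(q)))))
Drive negations inward (¬∀x A ≡ ∃x ¬A, ¬∃x A ≡ ∀x ¬A, De Morgan for ∧/∨):
  (forall n. D(n)) | (forall m. forall p. (~B(p,m) | D(m))) & (forall j. exists q. (B(j,j) & D(q)))
All bound variables are already distinct, so no renaming is needed.
Finally move all quantifiers to the prefix:
  forall n. forall m. forall p. forall j. exists q. (D(n) | (~B(p,m) | D(m)) & B(j,j) & D(q))
The quantifier forall q sits under an odd number of negations (counting the antecedent side of each →), so it flips to exists q.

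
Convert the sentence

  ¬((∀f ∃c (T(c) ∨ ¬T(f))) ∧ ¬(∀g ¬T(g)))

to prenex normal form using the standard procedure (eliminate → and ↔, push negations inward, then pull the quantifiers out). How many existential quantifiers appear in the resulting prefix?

Drive negations inward (¬∀x A ≡ ∃x ¬A, ¬∃x A ≡ ∀x ¬A, De Morgan for ∧/∨):
  (∃f ∀c (¬T(c) ∧ T(f))) ∨ (∀g ¬T(g))
All bound variables are already distinct, so no renaming is needed.
Pull the quantifiers to the front (each side's bound variable is not free in the other side):
  ∃f ∀c ∀g (¬T(c) ∧ T(f) ∨ ¬T(g))
The prefix is ∃f ∀c ∀g: 2 universal, 1 existential.

1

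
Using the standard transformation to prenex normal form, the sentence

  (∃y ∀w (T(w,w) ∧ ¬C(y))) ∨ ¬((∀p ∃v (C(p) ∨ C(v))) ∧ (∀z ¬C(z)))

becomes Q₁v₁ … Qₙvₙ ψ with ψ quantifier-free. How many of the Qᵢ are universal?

2

Push ¬ through the quantifiers and connectives to reach negation normal form:
  (∃y ∀w (T(w,w) ∧ ¬C(y))) ∨ (∃p ∀v (¬C(p) ∧ ¬C(v))) ∨ (∃z C(z))
All bound variables are already distinct, so no renaming is needed.
Extract every quantifier outward, since the variables are now distinct and don't occur free across branches:
  ∃y ∀w ∃p ∀v ∃z (T(w,w) ∧ ¬C(y) ∨ ¬C(p) ∧ ¬C(v) ∨ C(z))
The prefix is ∃y ∀w ∃p ∀v ∃z: 2 universal, 3 existential.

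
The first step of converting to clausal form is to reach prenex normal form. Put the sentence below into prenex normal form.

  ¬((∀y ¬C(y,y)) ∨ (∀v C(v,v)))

∃y ∃v (C(y,y) ∧ ¬C(v,v))

Drive negations inward (¬∀x A ≡ ∃x ¬A, ¬∃x A ≡ ∀x ¬A, De Morgan for ∧/∨):
  (∃y C(y,y)) ∧ (∃v ¬C(v,v))
All bound variables are already distinct, so no renaming is needed.
Pull the quantifiers to the front (each side's bound variable is not free in the other side):
  ∃y ∃v (C(y,y) ∧ ¬C(v,v))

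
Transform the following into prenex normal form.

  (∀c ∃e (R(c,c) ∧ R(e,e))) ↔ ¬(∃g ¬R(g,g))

∃c ∀e ∀g ∃x1 ∀w1 ∃a ((¬R(c,c) ∨ ¬R(e,e) ∨ R(g,g)) ∧ (¬R(x1,x1) ∨ R(w1,w1) ∧ R(a,a)))

Rewrite implications/biconditionals: A → B as ¬A ∨ B; A ↔ B as (¬A ∨ B) ∧ (¬B ∨ A).
  (¬(∀c ∃e (R(c,c) ∧ R(e,e))) ∨ ¬(∃g ¬R(g,g))) ∧ (¬¬(∃g ¬R(g,g)) ∨ (∀c ∃e (R(c,c) ∧ R(e,e))))
Push ¬ through the quantifiers and connectives to reach negation normal form:
  ((∃c ∀e (¬R(c,c) ∨ ¬R(e,e))) ∨ (∀g R(g,g))) ∧ ((∃g ¬R(g,g)) ∨ (∀c ∃e (R(c,c) ∧ R(e,e))))
Give each quantifier a distinct variable: g↦x1, c↦w1, e↦a.
  ((∃c ∀e (¬R(c,c) ∨ ¬R(e,e))) ∨ (∀g R(g,g))) ∧ ((∃x1 ¬R(x1,x1)) ∨ (∀w1 ∃a (R(w1,w1) ∧ R(a,a))))
Extract every quantifier outward, since the variables are now distinct and don't occur free across branches:
  ∃c ∀e ∀g ∃x1 ∀w1 ∃a ((¬R(c,c) ∨ ¬R(e,e) ∨ R(g,g)) ∧ (¬R(x1,x1) ∨ R(w1,w1) ∧ R(a,a)))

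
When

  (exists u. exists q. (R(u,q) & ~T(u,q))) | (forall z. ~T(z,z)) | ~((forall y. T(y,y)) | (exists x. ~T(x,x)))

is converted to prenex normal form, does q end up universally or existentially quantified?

existential

Move each ¬ inward, flipping quantifiers it crosses:
  (exists u. exists q. (R(u,q) & ~T(u,q))) | (forall z. ~T(z,z)) | (exists y. ~T(y,y)) & (forall x. T(x,x))
Finally move all quantifiers to the prefix:
  exists u. exists q. forall z. exists y. forall x. (R(u,q) & ~T(u,q) | ~T(z,z) | ~T(y,y) & T(x,x))
The quantifier exists q sits under an even number of negations, so it remains existential.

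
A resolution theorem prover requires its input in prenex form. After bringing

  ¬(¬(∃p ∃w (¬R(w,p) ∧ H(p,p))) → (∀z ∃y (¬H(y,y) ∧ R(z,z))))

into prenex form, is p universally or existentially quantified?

First replace A → B with ¬A ∨ B.
  ¬(¬¬(∃p ∃w (¬R(w,p) ∧ H(p,p))) ∨ (∀z ∃y (¬H(y,y) ∧ R(z,z))))
Drive negations inward (¬∀x A ≡ ∃x ¬A, ¬∃x A ≡ ∀x ¬A, De Morgan for ∧/∨):
  (∀p ∀w (R(w,p) ∨ ¬H(p,p))) ∧ (∃z ∀y (H(y,y) ∨ ¬R(z,z)))
Pull the quantifiers to the front (each side's bound variable is not free in the other side):
  ∀p ∀w ∃z ∀y ((R(w,p) ∨ ¬H(p,p)) ∧ (H(y,y) ∨ ¬R(z,z)))
The quantifier ∃p sits under an odd number of negations (counting the antecedent side of each →), so it flips to ∀p.

universal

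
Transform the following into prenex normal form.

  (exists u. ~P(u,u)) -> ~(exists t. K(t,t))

Eliminate → and ↔ using ¬ and ∨.
  ~(exists u. ~P(u,u)) | ~(exists t. K(t,t))
Move each ¬ inward, flipping quantifiers it crosses:
  (forall u. P(u,u)) | (forall t. ~K(t,t))
Finally move all quantifiers to the prefix:
  forall u. forall t. (P(u,u) | ~K(t,t))

forall u. forall t. (P(u,u) | ~K(t,t))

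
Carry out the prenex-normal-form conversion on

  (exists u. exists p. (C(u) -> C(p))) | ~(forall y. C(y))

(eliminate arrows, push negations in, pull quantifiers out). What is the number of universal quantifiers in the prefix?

Eliminate → and ↔ using ¬ and ∨.
  (exists u. exists p. (~C(u) | C(p))) | ~(forall y. C(y))
Move each ¬ inward, flipping quantifiers it crosses:
  (exists u. exists p. (~C(u) | C(p))) | (exists y. ~C(y))
Finally move all quantifiers to the prefix:
  exists u. exists p. exists y. (~C(u) | C(p) | ~C(y))
The prefix is exists u exists p exists y: 0 universal, 3 existential.

0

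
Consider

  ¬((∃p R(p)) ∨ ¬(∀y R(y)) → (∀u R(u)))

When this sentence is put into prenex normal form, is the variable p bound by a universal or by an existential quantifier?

First replace A → B with ¬A ∨ B.
  ¬(¬((∃p R(p)) ∨ ¬(∀y R(y))) ∨ (∀u R(u)))
Drive negations inward (¬∀x A ≡ ∃x ¬A, ¬∃x A ≡ ∀x ¬A, De Morgan for ∧/∨):
  ((∃p R(p)) ∨ (∃y ¬R(y))) ∧ (∃u ¬R(u))
Extract every quantifier outward, since the variables are now distinct and don't occur free across branches:
  ∃p ∃y ∃u ((R(p) ∨ ¬R(y)) ∧ ¬R(u))
The quantifier ∃p sits under an even number of negations (counting the antecedent side of each →), so it remains existential.

existential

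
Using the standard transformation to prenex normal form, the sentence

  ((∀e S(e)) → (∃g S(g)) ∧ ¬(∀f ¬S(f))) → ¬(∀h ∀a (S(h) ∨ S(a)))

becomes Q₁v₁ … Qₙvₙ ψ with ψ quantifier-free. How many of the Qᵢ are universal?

3

Rewrite implications/biconditionals: A → B as ¬A ∨ B.
  ¬(¬(∀e S(e)) ∨ (∃g S(g)) ∧ ¬(∀f ¬S(f))) ∨ ¬(∀h ∀a (S(h) ∨ S(a)))
Push ¬ through the quantifiers and connectives to reach negation normal form:
  (∀e S(e)) ∧ ((∀g ¬S(g)) ∨ (∀f ¬S(f))) ∨ (∃h ∃a (¬S(h) ∧ ¬S(a)))
All bound variables are already distinct, so no renaming is needed.
Extract every quantifier outward, since the variables are now distinct and don't occur free across branches:
  ∀e ∀g ∀f ∃h ∃a (S(e) ∧ (¬S(g) ∨ ¬S(f)) ∨ ¬S(h) ∧ ¬S(a))
The prefix is ∀e ∀g ∀f ∃h ∃a: 3 universal, 2 existential.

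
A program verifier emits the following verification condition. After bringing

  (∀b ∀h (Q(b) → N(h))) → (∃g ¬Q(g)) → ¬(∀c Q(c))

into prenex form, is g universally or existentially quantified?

Rewrite implications/biconditionals: A → B as ¬A ∨ B.
  ¬(∀b ∀h (¬Q(b) ∨ N(h))) ∨ ¬(∃g ¬Q(g)) ∨ ¬(∀c Q(c))
Move each ¬ inward, flipping quantifiers it crosses:
  (∃b ∃h (Q(b) ∧ ¬N(h))) ∨ (∀g Q(g)) ∨ (∃c ¬Q(c))
All bound variables are already distinct, so no renaming is needed.
Extract every quantifier outward, since the variables are now distinct and don't occur free across branches:
  ∃b ∃h ∀g ∃c (Q(b) ∧ ¬N(h) ∨ Q(g) ∨ ¬Q(c))
The quantifier ∃g sits under an odd number of negations (counting the antecedent side of each →), so it flips to ∀g.

universal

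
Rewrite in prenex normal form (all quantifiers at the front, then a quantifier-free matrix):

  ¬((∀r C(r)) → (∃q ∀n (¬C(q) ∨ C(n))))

∀r ∀q ∃n (C(r) ∧ C(q) ∧ ¬C(n))

First replace A → B with ¬A ∨ B.
  ¬(¬(∀r C(r)) ∨ (∃q ∀n (¬C(q) ∨ C(n))))
Drive negations inward (¬∀x A ≡ ∃x ¬A, ¬∃x A ≡ ∀x ¬A, De Morgan for ∧/∨):
  (∀r C(r)) ∧ (∀q ∃n (C(q) ∧ ¬C(n)))
Finally move all quantifiers to the prefix:
  ∀r ∀q ∃n (C(r) ∧ C(q) ∧ ¬C(n))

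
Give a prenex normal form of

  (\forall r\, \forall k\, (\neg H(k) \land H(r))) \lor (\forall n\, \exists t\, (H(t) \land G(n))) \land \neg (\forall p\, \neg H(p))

Move each ¬ inward, flipping quantifiers it crosses:
  (\forall r\, \forall k\, (\neg H(k) \land H(r))) \lor (\forall n\, \exists t\, (H(t) \land G(n))) \land (\exists p\, H(p))
All bound variables are already distinct, so no renaming is needed.
Pull the quantifiers to the front (each side's bound variable is not free in the other side):
  \forall r\, \forall k\, \forall n\, \exists t\, \exists p\, (\neg H(k) \land H(r) \lor H(t) \land G(n) \land H(p))

\forall r\, \forall k\, \forall n\, \exists t\, \exists p\, (\neg H(k) \land H(r) \lor H(t) \land G(n) \land H(p))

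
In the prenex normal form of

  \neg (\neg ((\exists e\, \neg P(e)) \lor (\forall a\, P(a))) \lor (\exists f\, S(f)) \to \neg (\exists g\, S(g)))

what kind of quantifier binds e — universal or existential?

universal

Rewrite implications/biconditionals: A → B as ¬A ∨ B.
  \neg (\neg (\neg ((\exists e\, \neg P(e)) \lor (\forall a\, P(a))) \lor (\exists f\, S(f))) \lor \neg (\exists g\, S(g)))
Move each ¬ inward, flipping quantifiers it crosses:
  ((\forall e\, P(e)) \land (\exists a\, \neg P(a)) \lor (\exists f\, S(f))) \land (\exists g\, S(g))
Pull the quantifiers to the front (each side's bound variable is not free in the other side):
  \forall e\, \exists a\, \exists f\, \exists g\, ((P(e) \land \neg P(a) \lor S(f)) \land S(g))
The quantifier \exists e sits under an odd number of negations (counting the antecedent side of each →), so it flips to \forall e.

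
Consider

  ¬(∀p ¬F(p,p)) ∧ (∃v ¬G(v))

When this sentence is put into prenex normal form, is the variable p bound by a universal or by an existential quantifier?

existential

Push ¬ through the quantifiers and connectives to reach negation normal form:
  (∃p F(p,p)) ∧ (∃v ¬G(v))
Pull the quantifiers to the front (each side's bound variable is not free in the other side):
  ∃p ∃v (F(p,p) ∧ ¬G(v))
The quantifier ∀p sits under an odd number of negations, so it flips to ∃p.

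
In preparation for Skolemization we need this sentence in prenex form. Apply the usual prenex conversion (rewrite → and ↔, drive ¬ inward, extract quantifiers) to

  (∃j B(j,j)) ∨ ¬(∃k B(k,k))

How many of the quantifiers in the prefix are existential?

Push ¬ through the quantifiers and connectives to reach negation normal form:
  (∃j B(j,j)) ∨ (∀k ¬B(k,k))
All bound variables are already distinct, so no renaming is needed.
Extract every quantifier outward, since the variables are now distinct and don't occur free across branches:
  ∃j ∀k (B(j,j) ∨ ¬B(k,k))
The prefix is ∃j ∀k: 1 universal, 1 existential.

1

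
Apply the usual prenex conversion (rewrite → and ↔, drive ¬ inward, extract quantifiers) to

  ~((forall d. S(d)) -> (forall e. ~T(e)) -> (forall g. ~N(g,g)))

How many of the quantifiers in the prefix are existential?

1

First replace A → B with ¬A ∨ B.
  ~(~(forall d. S(d)) | ~(forall e. ~T(e)) | (forall g. ~N(g,g)))
Drive negations inward (¬∀x A ≡ ∃x ¬A, ¬∃x A ≡ ∀x ¬A, De Morgan for ∧/∨):
  (forall d. S(d)) & (forall e. ~T(e)) & (exists g. N(g,g))
Finally move all quantifiers to the prefix:
  forall d. forall e. exists g. (S(d) & ~T(e) & N(g,g))
The prefix is forall d forall e exists g: 2 universal, 1 existential.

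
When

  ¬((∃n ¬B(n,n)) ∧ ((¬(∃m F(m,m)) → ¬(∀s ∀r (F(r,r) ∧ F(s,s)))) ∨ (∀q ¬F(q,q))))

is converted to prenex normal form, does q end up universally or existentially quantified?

First replace A → B with ¬A ∨ B.
  ¬((∃n ¬B(n,n)) ∧ (¬¬(∃m F(m,m)) ∨ ¬(∀s ∀r (F(r,r) ∧ F(s,s))) ∨ (∀q ¬F(q,q))))
Move each ¬ inward, flipping quantifiers it crosses:
  (∀n B(n,n)) ∨ (∀m ¬F(m,m)) ∧ (∀s ∀r (F(r,r) ∧ F(s,s))) ∧ (∃q F(q,q))
Finally move all quantifiers to the prefix:
  ∀n ∀m ∀s ∀r ∃q (B(n,n) ∨ ¬F(m,m) ∧ F(r,r) ∧ F(s,s) ∧ F(q,q))
The quantifier ∀q sits under an odd number of negations (counting the antecedent side of each →), so it flips to ∃q.

existential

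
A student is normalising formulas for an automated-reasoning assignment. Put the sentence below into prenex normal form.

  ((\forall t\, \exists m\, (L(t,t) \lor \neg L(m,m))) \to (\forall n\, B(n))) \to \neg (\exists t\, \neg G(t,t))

\forall t\, \exists m\, \exists n\, \forall y1\, ((L(t,t) \lor \neg L(m,m)) \land \neg B(n) \lor G(y1,y1))

Eliminate → and ↔ using ¬ and ∨.
  \neg (\neg (\forall t\, \exists m\, (L(t,t) \lor \neg L(m,m))) \lor (\forall n\, B(n))) \lor \neg (\exists t\, \neg G(t,t))
Move each ¬ inward, flipping quantifiers it crosses:
  (\forall t\, \exists m\, (L(t,t) \lor \neg L(m,m))) \land (\exists n\, \neg B(n)) \lor (\forall t\, G(t,t))
Rename bound variables to avoid capture: t↦y1.
  (\forall t\, \exists m\, (L(t,t) \lor \neg L(m,m))) \land (\exists n\, \neg B(n)) \lor (\forall y1\, G(y1,y1))
Extract every quantifier outward, since the variables are now distinct and don't occur free across branches:
  \forall t\, \exists m\, \exists n\, \forall y1\, ((L(t,t) \lor \neg L(m,m)) \land \neg B(n) \lor G(y1,y1))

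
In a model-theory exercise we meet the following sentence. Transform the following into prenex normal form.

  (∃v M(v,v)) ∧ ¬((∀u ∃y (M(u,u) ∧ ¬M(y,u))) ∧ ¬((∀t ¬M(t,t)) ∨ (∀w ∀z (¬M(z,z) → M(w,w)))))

∃v ∃u ∀y ∀t ∀w ∀z (M(v,v) ∧ (¬M(u,u) ∨ M(y,u) ∨ ¬M(t,t) ∨ M(z,z) ∨ M(w,w)))

Rewrite implications/biconditionals: A → B as ¬A ∨ B.
  (∃v M(v,v)) ∧ ¬((∀u ∃y (M(u,u) ∧ ¬M(y,u))) ∧ ¬((∀t ¬M(t,t)) ∨ (∀w ∀z (¬¬M(z,z) ∨ M(w,w)))))
Move each ¬ inward, flipping quantifiers it crosses:
  (∃v M(v,v)) ∧ ((∃u ∀y (¬M(u,u) ∨ M(y,u))) ∨ (∀t ¬M(t,t)) ∨ (∀w ∀z (M(z,z) ∨ M(w,w))))
All bound variables are already distinct, so no renaming is needed.
Pull the quantifiers to the front (each side's bound variable is not free in the other side):
  ∃v ∃u ∀y ∀t ∀w ∀z (M(v,v) ∧ (¬M(u,u) ∨ M(y,u) ∨ ¬M(t,t) ∨ M(z,z) ∨ M(w,w)))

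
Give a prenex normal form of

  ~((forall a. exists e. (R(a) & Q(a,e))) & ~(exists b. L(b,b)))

exists a. forall e. exists b. (~R(a) | ~Q(a,e) | L(b,b))

Drive negations inward (¬∀x A ≡ ∃x ¬A, ¬∃x A ≡ ∀x ¬A, De Morgan for ∧/∨):
  (exists a. forall e. (~R(a) | ~Q(a,e))) | (exists b. L(b,b))
All bound variables are already distinct, so no renaming is needed.
Pull the quantifiers to the front (each side's bound variable is not free in the other side):
  exists a. forall e. exists b. (~R(a) | ~Q(a,e) | L(b,b))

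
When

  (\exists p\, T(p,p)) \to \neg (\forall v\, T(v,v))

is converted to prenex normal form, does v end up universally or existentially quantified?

First replace A → B with ¬A ∨ B.
  \neg (\exists p\, T(p,p)) \lor \neg (\forall v\, T(v,v))
Drive negations inward (¬∀x A ≡ ∃x ¬A, ¬∃x A ≡ ∀x ¬A, De Morgan for ∧/∨):
  (\forall p\, \neg T(p,p)) \lor (\exists v\, \neg T(v,v))
All bound variables are already distinct, so no renaming is needed.
Finally move all quantifiers to the prefix:
  \forall p\, \exists v\, (\neg T(p,p) \lor \neg T(v,v))
The quantifier \forall v sits under an odd number of negations (counting the antecedent side of each →), so it flips to \exists v.

existential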